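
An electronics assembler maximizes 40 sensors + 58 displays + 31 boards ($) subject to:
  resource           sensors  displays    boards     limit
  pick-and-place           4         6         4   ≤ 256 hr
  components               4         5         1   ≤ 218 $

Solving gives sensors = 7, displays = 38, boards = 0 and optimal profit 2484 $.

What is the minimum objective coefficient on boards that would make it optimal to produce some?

At the optimum: pick-and-place uses 256 of 256 (binding); components uses 218 of 218 (binding).
Dual feasibility on the basic columns requires 4·y_pick-and-place + 4·y_components = 40, 6·y_pick-and-place + 5·y_components = 58.
→ y_pick-and-place = 8 and y_components = 2.
boards enters the basis when its profit ≥ yᵀa₃ = 8·4 + 2·1 = 34.

34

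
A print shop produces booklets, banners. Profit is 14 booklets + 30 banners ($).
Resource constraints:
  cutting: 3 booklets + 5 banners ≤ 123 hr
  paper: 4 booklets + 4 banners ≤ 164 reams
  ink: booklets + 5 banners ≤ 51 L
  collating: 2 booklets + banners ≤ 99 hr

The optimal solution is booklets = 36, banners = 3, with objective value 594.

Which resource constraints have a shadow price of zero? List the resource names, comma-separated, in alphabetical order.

collating, paper

cutting: 123/123 (binding)
paper: 156/164 (slack 8)
ink: 51/51 (binding)
collating: 75/99 (slack 24)
By complementary slackness, a constraint with positive slack has shadow price 0 → collating, paper.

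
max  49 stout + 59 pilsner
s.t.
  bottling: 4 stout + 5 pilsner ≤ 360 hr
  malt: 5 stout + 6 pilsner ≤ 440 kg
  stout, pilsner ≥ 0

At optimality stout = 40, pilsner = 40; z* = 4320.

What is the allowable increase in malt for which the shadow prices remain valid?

Binding constraints: bottling, malt. The basis is B = [[4,5],[5,6]] with det -1.
Per unit increase in malt, x* moves by d = (5, -4).
The basis stays optimal until pilsner reaches 0; allowable increase = 10 kg.

10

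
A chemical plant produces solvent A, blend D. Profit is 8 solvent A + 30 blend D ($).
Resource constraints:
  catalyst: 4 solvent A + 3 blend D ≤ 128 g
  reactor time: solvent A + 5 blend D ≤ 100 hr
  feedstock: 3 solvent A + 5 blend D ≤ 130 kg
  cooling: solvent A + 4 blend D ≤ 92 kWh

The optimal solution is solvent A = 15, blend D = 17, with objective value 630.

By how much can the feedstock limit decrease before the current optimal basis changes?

30

Binding constraints: reactor time, feedstock. The basis is B = [[1,5],[3,5]] with det -10.
Per unit decrease in feedstock, x* moves by d = (-0.5, 0.1).
The basis stays optimal until solvent A reaches 0; allowable decrease = 30 kg.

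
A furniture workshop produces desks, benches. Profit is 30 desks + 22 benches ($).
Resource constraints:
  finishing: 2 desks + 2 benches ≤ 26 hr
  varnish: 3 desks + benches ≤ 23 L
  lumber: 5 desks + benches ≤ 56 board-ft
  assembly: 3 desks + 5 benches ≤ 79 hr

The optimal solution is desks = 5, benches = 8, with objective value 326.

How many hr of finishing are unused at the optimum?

0

finishing used = 2·5 + 2·8 = 26; slack = 26 − 26 = 0.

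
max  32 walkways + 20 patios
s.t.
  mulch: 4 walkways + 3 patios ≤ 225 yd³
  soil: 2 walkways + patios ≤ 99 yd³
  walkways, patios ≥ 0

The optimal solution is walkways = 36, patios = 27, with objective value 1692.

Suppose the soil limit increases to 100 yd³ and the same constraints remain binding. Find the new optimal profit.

1700

At the optimum: mulch uses 225 of 225 (binding); soil uses 99 of 99 (binding).
The binding rows give the dual system: 4·y_mulch + 2·y_soil = 32 and 3·y_mulch + 1·y_soil = 20.
→ y_mulch = 4 and y_soil = 8.
Δz = y_soil·Δb = 8 × (1) = 8, so new z* = 1692 + 8 = 1700.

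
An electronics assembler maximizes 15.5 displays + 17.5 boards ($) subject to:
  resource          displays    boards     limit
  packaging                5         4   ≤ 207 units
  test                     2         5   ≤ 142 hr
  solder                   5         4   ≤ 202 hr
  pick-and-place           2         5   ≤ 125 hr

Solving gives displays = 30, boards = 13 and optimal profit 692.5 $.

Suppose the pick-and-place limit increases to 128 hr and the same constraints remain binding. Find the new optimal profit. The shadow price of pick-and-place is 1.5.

Δb = 3, so new z* = 692.5 + (1.5)·(3) = 692.5 + 4.5 = 697.

697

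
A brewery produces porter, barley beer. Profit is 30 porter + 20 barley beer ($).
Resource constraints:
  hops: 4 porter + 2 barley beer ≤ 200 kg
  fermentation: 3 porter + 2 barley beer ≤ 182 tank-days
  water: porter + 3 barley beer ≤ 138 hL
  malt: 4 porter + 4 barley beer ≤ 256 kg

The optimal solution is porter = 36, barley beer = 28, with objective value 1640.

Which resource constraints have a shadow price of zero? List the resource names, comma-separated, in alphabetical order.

hops: 200/200 (binding)
fermentation: 164/182 (slack 18)
water: 120/138 (slack 18)
malt: 256/256 (binding)
By complementary slackness, a constraint with positive slack has shadow price 0 → fermentation, water.

fermentation, water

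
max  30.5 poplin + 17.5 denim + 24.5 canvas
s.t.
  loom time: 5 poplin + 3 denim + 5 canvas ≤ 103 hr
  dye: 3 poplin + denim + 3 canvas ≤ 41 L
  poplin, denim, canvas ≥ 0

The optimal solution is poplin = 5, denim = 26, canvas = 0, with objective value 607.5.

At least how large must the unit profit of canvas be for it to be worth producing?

Both loom time and dye are binding at x*.
The binding rows give the dual system: 5·y_loom time + 3·y_dye = 30.5 and 3·y_loom time + 1·y_dye = 17.5.
→ y_loom time = 5.5 and y_dye = 1.
canvas enters the basis when its profit ≥ yᵀa₃ = 5.5·5 + 1·3 = 30.5.

30.5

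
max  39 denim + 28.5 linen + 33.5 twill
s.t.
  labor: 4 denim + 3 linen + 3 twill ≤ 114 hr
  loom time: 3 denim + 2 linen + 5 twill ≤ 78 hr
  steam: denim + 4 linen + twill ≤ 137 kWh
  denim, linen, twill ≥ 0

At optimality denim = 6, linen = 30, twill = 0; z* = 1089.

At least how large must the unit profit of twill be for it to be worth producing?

At the optimum: labor uses 114 of 114 (binding); loom time uses 78 of 78 (binding); steam uses 126 of 137 (slack = 11).
Slack constraints have shadow price 0 (complementary slackness).
Dual feasibility on the basic columns requires 4·y_labor + 3·y_loom time = 39, 3·y_labor + 2·y_loom time = 28.5.
Solving: y_labor = 7.5, y_loom time = 3.
twill enters the basis when its profit ≥ yᵀa₃ = 7.5·3 + 3·5 = 37.5.

37.5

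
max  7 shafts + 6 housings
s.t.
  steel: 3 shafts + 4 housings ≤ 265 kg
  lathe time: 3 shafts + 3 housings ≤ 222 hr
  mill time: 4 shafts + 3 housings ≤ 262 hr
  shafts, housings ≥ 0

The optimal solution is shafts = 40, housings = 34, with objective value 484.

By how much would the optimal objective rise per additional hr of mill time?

1

Check each constraint at x*: steel 256/265 (slack 9); lathe time 222/222 (tight); mill time 262/262 (tight).
Since steel is not tight, its dual is 0.
From A_Bᵀ y = c: 3·y_lathe time + 4·y_mill time = 7; 3·y_lathe time + 3·y_mill time = 6.
→ y_lathe time = 1 and y_mill time = 1.
Shadow price of mill time = 1.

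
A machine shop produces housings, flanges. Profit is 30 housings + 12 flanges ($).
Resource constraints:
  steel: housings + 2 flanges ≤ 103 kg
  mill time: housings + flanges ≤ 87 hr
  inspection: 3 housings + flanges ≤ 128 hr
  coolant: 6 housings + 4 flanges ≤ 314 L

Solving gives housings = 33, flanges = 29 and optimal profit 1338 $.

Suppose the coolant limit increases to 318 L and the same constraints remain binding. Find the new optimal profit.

1342

At the optimum: steel uses 91 of 103 (slack = 12); mill time uses 62 of 87 (slack = 25); inspection uses 128 of 128 (binding); coolant uses 314 of 314 (binding).
Slack constraints have shadow price 0 (complementary slackness).
From A_Bᵀ y = c: 3·y_inspection + 6·y_coolant = 30; 1·y_inspection + 4·y_coolant = 12.
This yields shadow prices y_inspection = 8, y_coolant = 1.
Δz = y_coolant·Δb = 1 × (4) = 4, so new z* = 1338 + 4 = 1342.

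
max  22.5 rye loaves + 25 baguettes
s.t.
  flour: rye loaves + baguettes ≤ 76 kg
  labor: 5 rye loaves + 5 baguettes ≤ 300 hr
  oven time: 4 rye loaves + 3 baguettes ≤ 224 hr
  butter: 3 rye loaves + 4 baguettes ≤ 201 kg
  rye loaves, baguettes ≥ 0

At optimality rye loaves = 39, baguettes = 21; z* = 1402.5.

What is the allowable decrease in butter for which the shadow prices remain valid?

5

Binding constraints: labor, butter. The basis is B = [[5,5],[3,4]] with det 5.
Per unit decrease in butter, x* moves by d = (1, -1).
The basis stays optimal until oven time becomes binding; allowable decrease = 5 kg.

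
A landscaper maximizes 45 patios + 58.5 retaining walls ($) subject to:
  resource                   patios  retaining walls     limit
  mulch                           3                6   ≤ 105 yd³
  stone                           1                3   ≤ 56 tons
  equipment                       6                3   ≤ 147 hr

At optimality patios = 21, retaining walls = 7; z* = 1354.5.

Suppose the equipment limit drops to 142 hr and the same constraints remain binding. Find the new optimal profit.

Check each constraint at x*: mulch 105/105 (tight); stone 42/56 (slack 14); equipment 147/147 (tight).
Slack constraints have shadow price 0 (complementary slackness).
Dual feasibility on the basic columns requires 3·y_mulch + 6·y_equipment = 45, 6·y_mulch + 3·y_equipment = 58.5.
→ y_mulch = 8 and y_equipment = 3.5.
Δz = y_equipment·Δb = 3.5 × (-5) = -17.5, so new z* = 1354.5 − 17.5 = 1337.

1337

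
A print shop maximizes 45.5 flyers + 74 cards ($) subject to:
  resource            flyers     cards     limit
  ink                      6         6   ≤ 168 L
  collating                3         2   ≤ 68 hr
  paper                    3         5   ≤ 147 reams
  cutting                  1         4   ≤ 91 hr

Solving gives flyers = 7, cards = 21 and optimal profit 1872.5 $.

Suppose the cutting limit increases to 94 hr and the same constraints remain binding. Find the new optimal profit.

1901

At the optimum: ink uses 168 of 168 (binding); collating uses 63 of 68 (slack = 5); paper uses 126 of 147 (slack = 21); cutting uses 91 of 91 (binding).
Slack constraints have shadow price 0 (complementary slackness).
From A_Bᵀ y = c: 6·y_ink + 1·y_cutting = 45.5; 6·y_ink + 4·y_cutting = 74.
→ y_ink = 6 and y_cutting = 9.5.
Δz = y_cutting·Δb = 9.5 × (3) = 28.5, so new z* = 1872.5 + 28.5 = 1901.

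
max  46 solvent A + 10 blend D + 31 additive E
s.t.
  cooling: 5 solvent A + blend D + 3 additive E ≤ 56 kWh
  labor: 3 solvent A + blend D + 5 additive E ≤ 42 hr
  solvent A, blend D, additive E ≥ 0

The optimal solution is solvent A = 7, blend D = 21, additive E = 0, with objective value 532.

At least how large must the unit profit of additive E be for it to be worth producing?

34

Both cooling and labor are binding at x*.
The binding rows give the dual system: 5·y_cooling + 3·y_labor = 46 and 1·y_cooling + 1·y_labor = 10.
Solving: y_cooling = 8, y_labor = 2.
additive E enters the basis when its profit ≥ yᵀa₃ = 8·3 + 2·5 = 34.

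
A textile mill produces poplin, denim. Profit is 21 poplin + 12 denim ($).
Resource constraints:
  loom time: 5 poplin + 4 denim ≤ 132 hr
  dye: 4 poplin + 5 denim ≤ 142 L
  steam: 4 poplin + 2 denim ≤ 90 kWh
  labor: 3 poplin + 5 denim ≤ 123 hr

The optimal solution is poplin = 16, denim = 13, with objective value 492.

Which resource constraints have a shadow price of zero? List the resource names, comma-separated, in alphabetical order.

loom time: 132/132 (binding)
dye: 129/142 (slack 13)
steam: 90/90 (binding)
labor: 113/123 (slack 10)
By complementary slackness, a constraint with positive slack has shadow price 0 → dye, labor.

dye, labor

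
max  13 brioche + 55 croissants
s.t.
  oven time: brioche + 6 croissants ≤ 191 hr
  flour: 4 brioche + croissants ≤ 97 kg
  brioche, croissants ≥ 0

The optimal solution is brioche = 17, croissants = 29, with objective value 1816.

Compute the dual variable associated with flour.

Check each constraint at x*: oven time 191/191 (tight); flour 97/97 (tight).
From A_Bᵀ y = c: 1·y_oven time + 4·y_flour = 13; 6·y_oven time + 1·y_flour = 55.
→ y_oven time = 9 and y_flour = 1.
Shadow price of flour = 1.

1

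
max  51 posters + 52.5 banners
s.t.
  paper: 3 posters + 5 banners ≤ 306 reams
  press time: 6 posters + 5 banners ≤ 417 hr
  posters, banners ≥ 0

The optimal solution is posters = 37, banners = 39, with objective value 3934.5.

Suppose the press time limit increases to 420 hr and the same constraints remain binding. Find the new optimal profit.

At the optimum: paper uses 306 of 306 (binding); press time uses 417 of 417 (binding).
The binding rows give the dual system: 3·y_paper + 6·y_press time = 51 and 5·y_paper + 5·y_press time = 52.5.
This yields shadow prices y_paper = 4, y_press time = 6.5.
Δz = y_press time·Δb = 6.5 × (3) = 19.5, so new z* = 3934.5 + 19.5 = 3954.

3954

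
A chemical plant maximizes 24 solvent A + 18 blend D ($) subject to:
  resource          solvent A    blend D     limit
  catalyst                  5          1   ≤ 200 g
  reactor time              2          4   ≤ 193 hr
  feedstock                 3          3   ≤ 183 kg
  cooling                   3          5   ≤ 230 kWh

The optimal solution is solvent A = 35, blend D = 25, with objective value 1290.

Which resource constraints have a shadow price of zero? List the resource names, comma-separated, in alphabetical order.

catalyst: 200/200 (binding)
reactor time: 170/193 (slack 23)
feedstock: 180/183 (slack 3)
cooling: 230/230 (binding)
By complementary slackness, a constraint with positive slack has shadow price 0 → feedstock, reactor time.

feedstock, reactor time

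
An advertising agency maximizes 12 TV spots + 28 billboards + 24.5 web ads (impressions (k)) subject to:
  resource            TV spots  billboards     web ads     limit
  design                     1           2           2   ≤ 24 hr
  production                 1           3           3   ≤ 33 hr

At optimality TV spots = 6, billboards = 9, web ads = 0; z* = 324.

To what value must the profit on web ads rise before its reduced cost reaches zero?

Both design and production are binding at x*.
From A_Bᵀ y = c: 1·y_design + 1·y_production = 12; 2·y_design + 3·y_production = 28.
Solving: y_design = 8, y_production = 4.
web ads enters the basis when its profit ≥ yᵀa₃ = 8·2 + 4·3 = 28.

28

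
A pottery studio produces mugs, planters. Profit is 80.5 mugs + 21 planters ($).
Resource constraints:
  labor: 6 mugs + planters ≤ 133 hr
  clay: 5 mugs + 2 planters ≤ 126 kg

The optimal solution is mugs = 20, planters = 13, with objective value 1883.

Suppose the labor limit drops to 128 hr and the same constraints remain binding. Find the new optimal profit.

At the optimum: labor uses 133 of 133 (binding); clay uses 126 of 126 (binding).
From A_Bᵀ y = c: 6·y_labor + 5·y_clay = 80.5; 1·y_labor + 2·y_clay = 21.
→ y_labor = 8 and y_clay = 6.5.
Δz = y_labor·Δb = 8 × (-5) = -40, so new z* = 1883 − 40 = 1843.

1843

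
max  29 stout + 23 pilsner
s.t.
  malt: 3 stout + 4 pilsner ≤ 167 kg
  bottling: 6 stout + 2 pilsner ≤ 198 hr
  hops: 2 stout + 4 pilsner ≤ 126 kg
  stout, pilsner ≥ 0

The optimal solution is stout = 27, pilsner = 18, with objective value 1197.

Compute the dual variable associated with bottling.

Binding: bottling and hops. Non-binding: malt (14 unused).
By complementary slackness, y = 0 for the non-binding constraint.
From A_Bᵀ y = c: 6·y_bottling + 2·y_hops = 29; 2·y_bottling + 4·y_hops = 23.
Solving: y_bottling = 3.5, y_hops = 4.
Shadow price of bottling = 3.5.

3.5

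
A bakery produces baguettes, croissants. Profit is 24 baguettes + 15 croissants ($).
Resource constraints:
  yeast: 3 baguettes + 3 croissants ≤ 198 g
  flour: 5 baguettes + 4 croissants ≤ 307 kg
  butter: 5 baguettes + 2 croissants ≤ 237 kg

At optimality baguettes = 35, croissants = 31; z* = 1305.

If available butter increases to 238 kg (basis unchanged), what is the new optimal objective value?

1308

At the optimum: yeast uses 198 of 198 (binding); flour uses 299 of 307 (slack = 8); butter uses 237 of 237 (binding).
By complementary slackness, y = 0 for the non-binding constraint.
The binding rows give the dual system: 3·y_yeast + 5·y_butter = 24 and 3·y_yeast + 2·y_butter = 15.
This yields shadow prices y_yeast = 3, y_butter = 3.
Δz = y_butter·Δb = 3 × (1) = 3, so new z* = 1305 + 3 = 1308.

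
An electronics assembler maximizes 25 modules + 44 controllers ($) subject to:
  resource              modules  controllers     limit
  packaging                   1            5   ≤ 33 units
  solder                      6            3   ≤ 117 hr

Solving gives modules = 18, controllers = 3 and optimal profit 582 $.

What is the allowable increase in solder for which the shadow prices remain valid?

81

Binding constraints: packaging, solder. The basis is B = [[1,5],[6,3]] with det -27.
Per unit increase in solder, x* moves by d = (0.1852, -0.037).
The basis stays optimal until controllers reaches 0; allowable increase = 81 hr.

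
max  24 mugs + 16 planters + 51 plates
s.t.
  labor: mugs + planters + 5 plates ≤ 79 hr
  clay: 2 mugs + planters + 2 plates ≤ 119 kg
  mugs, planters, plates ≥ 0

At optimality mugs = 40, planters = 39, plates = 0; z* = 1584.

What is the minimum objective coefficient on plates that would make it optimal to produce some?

Both labor and clay are binding at x*.
Dual feasibility on the basic columns requires 1·y_labor + 2·y_clay = 24, 1·y_labor + 1·y_clay = 16.
This yields shadow prices y_labor = 8, y_clay = 8.
plates enters the basis when its profit ≥ yᵀa₃ = 8·5 + 8·2 = 56.

56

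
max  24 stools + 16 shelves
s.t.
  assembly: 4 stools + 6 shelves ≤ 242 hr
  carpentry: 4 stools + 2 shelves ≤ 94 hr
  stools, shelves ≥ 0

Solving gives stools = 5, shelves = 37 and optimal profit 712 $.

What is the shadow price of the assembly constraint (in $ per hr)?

1

Check each constraint at x*: assembly 242/242 (tight); carpentry 94/94 (tight).
From A_Bᵀ y = c: 4·y_assembly + 4·y_carpentry = 24; 6·y_assembly + 2·y_carpentry = 16.
Solving: y_assembly = 1, y_carpentry = 5.
Shadow price of assembly = 1.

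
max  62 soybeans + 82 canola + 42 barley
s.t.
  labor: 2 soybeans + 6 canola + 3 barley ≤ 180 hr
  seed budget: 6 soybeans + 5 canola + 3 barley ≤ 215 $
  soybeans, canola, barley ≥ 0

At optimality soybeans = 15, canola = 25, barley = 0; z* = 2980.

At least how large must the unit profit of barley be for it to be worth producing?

45

At the optimum: labor uses 180 of 180 (binding); seed budget uses 215 of 215 (binding).
From A_Bᵀ y = c: 2·y_labor + 6·y_seed budget = 62; 6·y_labor + 5·y_seed budget = 82.
This yields shadow prices y_labor = 7, y_seed budget = 8.
barley enters the basis when its profit ≥ yᵀa₃ = 7·3 + 8·3 = 45.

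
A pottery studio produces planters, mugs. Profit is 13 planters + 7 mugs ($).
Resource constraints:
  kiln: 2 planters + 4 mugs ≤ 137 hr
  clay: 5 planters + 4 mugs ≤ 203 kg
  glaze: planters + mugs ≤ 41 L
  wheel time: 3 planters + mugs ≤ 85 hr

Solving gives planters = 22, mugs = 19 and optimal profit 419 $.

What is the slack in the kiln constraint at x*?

17

kiln used = 2·22 + 4·19 = 120; slack = 137 − 120 = 17.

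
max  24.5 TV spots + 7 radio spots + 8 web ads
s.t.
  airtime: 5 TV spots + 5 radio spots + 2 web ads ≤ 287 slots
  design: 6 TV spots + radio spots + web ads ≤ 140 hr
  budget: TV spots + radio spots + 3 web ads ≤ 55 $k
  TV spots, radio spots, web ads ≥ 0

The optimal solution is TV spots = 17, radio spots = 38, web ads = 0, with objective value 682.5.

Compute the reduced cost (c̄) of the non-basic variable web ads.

At the optimum: airtime uses 275 of 287 (slack = 12); design uses 140 of 140 (binding); budget uses 55 of 55 (binding).
Slack constraints have shadow price 0 (complementary slackness).
The binding rows give the dual system: 6·y_design + 1·y_budget = 24.5 and 1·y_design + 1·y_budget = 7.
This yields shadow prices y_design = 3.5, y_budget = 3.5.
Reduced cost of web ads: c₃ − yᵀa₃ = 8 − (3.5·1 + 3.5·3) = 8 − 14 = -6.

-6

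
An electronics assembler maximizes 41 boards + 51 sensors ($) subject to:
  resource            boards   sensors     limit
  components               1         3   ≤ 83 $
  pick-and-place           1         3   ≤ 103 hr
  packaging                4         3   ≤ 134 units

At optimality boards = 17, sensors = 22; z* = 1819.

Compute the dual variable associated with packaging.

At the optimum: components uses 83 of 83 (binding); pick-and-place uses 83 of 103 (slack = 20); packaging uses 134 of 134 (binding).
Since pick-and-place is not tight, its dual is 0.
From A_Bᵀ y = c: 1·y_components + 4·y_packaging = 41; 3·y_components + 3·y_packaging = 51.
→ y_components = 9 and y_packaging = 8.
Shadow price of packaging = 8.

8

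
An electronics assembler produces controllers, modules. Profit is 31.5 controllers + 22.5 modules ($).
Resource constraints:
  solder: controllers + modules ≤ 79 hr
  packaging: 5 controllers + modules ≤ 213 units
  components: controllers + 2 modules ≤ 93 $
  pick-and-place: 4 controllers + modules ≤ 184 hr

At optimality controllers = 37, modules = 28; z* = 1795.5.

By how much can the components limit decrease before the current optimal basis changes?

50.4

Binding constraints: packaging, components. The basis is B = [[5,1],[1,2]] with det 9.
Per unit decrease in components, x* moves by d = (0.1111, -0.5556).
The basis stays optimal until modules reaches 0; allowable decrease = 50.4 $.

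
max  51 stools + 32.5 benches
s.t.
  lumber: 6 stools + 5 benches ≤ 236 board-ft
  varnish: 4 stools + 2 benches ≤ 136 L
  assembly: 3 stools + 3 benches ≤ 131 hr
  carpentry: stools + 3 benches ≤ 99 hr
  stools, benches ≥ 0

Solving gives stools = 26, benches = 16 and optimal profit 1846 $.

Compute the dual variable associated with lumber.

3.5

Check each constraint at x*: lumber 236/236 (tight); varnish 136/136 (tight); assembly 126/131 (slack 5); carpentry 74/99 (slack 25).
Since assembly, carpentry are not tight, their duals are 0.
Dual feasibility on the basic columns requires 6·y_lumber + 4·y_varnish = 51, 5·y_lumber + 2·y_varnish = 32.5.
Solving: y_lumber = 3.5, y_varnish = 7.5.
Shadow price of lumber = 3.5.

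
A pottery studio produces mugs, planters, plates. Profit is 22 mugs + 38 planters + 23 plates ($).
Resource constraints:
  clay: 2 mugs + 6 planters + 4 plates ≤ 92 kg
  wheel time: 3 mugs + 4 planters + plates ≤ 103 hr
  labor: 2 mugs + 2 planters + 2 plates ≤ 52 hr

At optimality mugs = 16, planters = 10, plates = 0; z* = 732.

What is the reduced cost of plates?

Check each constraint at x*: clay 92/92 (tight); wheel time 88/103 (slack 15); labor 52/52 (tight).
Since wheel time is not tight, its dual is 0.
From A_Bᵀ y = c: 2·y_clay + 2·y_labor = 22; 6·y_clay + 2·y_labor = 38.
→ y_clay = 4 and y_labor = 7.
Reduced cost of plates: c₃ − yᵀa₃ = 23 − (4·4 + 7·2) = 23 − 30 = -7.

-7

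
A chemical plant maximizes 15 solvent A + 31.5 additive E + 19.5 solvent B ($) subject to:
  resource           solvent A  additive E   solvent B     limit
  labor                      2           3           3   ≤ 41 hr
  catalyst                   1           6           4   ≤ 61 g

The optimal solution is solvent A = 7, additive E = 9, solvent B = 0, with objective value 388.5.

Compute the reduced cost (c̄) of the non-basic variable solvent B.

-8

At the optimum: labor uses 41 of 41 (binding); catalyst uses 61 of 61 (binding).
From A_Bᵀ y = c: 2·y_labor + 1·y_catalyst = 15; 3·y_labor + 6·y_catalyst = 31.5.
→ y_labor = 6.5 and y_catalyst = 2.
Reduced cost of solvent B: c₃ − yᵀa₃ = 19.5 − (6.5·3 + 2·4) = 19.5 − 27.5 = -8.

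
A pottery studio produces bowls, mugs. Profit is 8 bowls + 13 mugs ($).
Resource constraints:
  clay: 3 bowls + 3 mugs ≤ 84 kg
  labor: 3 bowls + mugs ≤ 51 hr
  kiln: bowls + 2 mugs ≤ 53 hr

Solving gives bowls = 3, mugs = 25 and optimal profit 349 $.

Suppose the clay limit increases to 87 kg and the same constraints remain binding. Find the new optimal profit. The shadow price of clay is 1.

352

Δb = 3, so new z* = 349 + (1)·(3) = 349 + 3 = 352.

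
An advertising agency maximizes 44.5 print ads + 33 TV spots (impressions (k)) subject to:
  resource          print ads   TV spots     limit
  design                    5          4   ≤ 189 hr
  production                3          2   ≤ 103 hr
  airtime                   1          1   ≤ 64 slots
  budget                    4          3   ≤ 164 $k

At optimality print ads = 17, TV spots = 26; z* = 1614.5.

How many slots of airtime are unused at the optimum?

21

airtime used = 1·17 + 1·26 = 43; slack = 64 − 43 = 21.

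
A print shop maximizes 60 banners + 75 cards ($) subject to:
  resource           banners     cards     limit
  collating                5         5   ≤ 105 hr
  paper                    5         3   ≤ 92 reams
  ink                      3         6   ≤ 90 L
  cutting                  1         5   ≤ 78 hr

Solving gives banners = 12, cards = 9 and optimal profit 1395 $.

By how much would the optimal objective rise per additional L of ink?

5

Check each constraint at x*: collating 105/105 (tight); paper 87/92 (slack 5); ink 90/90 (tight); cutting 57/78 (slack 21).
Since paper, cutting are not tight, their duals are 0.
Dual feasibility on the basic columns requires 5·y_collating + 3·y_ink = 60, 5·y_collating + 6·y_ink = 75.
→ y_collating = 9 and y_ink = 5.
Shadow price of ink = 5.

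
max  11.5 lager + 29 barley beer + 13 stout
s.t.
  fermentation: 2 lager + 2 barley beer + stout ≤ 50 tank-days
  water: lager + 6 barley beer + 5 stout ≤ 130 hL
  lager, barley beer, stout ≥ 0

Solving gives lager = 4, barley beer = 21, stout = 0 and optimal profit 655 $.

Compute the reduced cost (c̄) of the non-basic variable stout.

-8.5

At the optimum: fermentation uses 50 of 50 (binding); water uses 130 of 130 (binding).
Dual feasibility on the basic columns requires 2·y_fermentation + 1·y_water = 11.5, 2·y_fermentation + 6·y_water = 29.
→ y_fermentation = 4 and y_water = 3.5.
Reduced cost of stout: c₃ − yᵀa₃ = 13 − (4·1 + 3.5·5) = 13 − 21.5 = -8.5.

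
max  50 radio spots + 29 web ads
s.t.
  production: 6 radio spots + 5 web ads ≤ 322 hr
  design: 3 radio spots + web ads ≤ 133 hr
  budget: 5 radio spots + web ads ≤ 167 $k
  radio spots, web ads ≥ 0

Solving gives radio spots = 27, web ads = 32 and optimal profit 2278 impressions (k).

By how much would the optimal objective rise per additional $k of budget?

4

At the optimum: production uses 322 of 322 (binding); design uses 113 of 133 (slack = 20); budget uses 167 of 167 (binding).
Since design is not tight, its dual is 0.
The binding rows give the dual system: 6·y_production + 5·y_budget = 50 and 5·y_production + 1·y_budget = 29.
Solving: y_production = 5, y_budget = 4.
Shadow price of budget = 4.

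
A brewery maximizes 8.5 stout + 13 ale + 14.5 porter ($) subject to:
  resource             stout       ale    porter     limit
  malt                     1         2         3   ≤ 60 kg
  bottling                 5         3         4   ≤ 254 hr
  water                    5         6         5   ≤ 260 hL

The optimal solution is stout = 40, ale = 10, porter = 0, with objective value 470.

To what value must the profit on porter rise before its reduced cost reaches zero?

15.5

Binding: malt and water. Non-binding: bottling (24 unused).
By complementary slackness, y = 0 for the non-binding constraint.
Dual feasibility on the basic columns requires 1·y_malt + 5·y_water = 8.5, 2·y_malt + 6·y_water = 13.
This yields shadow prices y_malt = 3.5, y_water = 1.
porter enters the basis when its profit ≥ yᵀa₃ = 3.5·3 + 1·5 = 15.5.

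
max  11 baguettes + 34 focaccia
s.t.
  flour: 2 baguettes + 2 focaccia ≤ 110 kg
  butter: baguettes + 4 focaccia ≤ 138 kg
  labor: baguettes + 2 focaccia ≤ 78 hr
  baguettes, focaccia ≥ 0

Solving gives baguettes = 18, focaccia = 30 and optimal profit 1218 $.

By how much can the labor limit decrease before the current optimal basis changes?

9

Binding constraints: butter, labor. The basis is B = [[1,4],[1,2]] with det -2.
Per unit decrease in labor, x* moves by d = (-2, 0.5).
The basis stays optimal until baguettes reaches 0; allowable decrease = 9 hr.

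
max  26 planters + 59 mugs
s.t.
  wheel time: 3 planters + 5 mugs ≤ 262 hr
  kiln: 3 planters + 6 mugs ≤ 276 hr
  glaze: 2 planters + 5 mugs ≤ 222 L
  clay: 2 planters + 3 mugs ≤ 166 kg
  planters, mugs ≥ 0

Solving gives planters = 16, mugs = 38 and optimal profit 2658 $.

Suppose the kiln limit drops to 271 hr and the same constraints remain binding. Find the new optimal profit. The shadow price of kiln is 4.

Δb = -5, so new z* = 2658 + (4)·(-5) = 2658 − 20 = 2638.

2638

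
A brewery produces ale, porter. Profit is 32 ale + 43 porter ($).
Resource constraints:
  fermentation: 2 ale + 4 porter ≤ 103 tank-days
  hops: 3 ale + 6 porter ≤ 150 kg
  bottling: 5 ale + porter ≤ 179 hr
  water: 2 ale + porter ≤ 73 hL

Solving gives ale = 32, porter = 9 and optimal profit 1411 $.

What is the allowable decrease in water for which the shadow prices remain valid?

48

Binding constraints: hops, water. The basis is B = [[3,6],[2,1]] with det -9.
Per unit decrease in water, x* moves by d = (-0.6667, 0.3333).
The basis stays optimal until ale reaches 0; allowable decrease = 48 hL.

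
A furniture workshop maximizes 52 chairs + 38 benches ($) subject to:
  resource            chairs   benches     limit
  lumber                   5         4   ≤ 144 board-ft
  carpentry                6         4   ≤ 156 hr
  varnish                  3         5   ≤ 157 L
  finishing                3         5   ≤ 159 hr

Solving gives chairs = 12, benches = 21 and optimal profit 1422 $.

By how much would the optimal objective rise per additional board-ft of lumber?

At the optimum: lumber uses 144 of 144 (binding); carpentry uses 156 of 156 (binding); varnish uses 141 of 157 (slack = 16); finishing uses 141 of 159 (slack = 18).
By complementary slackness, y = 0 for the non-binding constraints.
From A_Bᵀ y = c: 5·y_lumber + 6·y_carpentry = 52; 4·y_lumber + 4·y_carpentry = 38.
Solving: y_lumber = 5, y_carpentry = 4.5.
Shadow price of lumber = 5.

5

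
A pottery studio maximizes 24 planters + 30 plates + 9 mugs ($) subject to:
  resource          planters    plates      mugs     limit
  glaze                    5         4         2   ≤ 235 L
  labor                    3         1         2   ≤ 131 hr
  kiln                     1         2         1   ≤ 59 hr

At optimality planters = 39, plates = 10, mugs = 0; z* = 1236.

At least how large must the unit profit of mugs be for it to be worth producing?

15

At the optimum: glaze uses 235 of 235 (binding); labor uses 127 of 131 (slack = 4); kiln uses 59 of 59 (binding).
Since labor is not tight, its dual is 0.
From A_Bᵀ y = c: 5·y_glaze + 1·y_kiln = 24; 4·y_glaze + 2·y_kiln = 30.
→ y_glaze = 3 and y_kiln = 9.
mugs enters the basis when its profit ≥ yᵀa₃ = 3·2 + 9·1 = 15.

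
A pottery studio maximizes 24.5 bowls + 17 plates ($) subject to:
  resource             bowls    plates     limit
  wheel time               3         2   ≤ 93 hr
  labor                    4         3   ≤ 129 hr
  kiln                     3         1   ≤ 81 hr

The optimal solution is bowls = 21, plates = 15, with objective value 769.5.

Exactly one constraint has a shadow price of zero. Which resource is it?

wheel time: 93/93 (binding)
labor: 129/129 (binding)
kiln: 78/81 (slack 3)
By complementary slackness, a constraint with positive slack has shadow price 0 → kiln.

kiln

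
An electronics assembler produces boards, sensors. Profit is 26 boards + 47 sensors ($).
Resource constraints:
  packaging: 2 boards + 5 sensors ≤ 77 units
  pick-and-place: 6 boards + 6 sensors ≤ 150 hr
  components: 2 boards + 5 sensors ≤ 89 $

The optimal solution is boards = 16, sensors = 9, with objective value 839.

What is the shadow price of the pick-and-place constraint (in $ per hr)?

2

At the optimum: packaging uses 77 of 77 (binding); pick-and-place uses 150 of 150 (binding); components uses 77 of 89 (slack = 12).
Slack constraints have shadow price 0 (complementary slackness).
From A_Bᵀ y = c: 2·y_packaging + 6·y_pick-and-place = 26; 5·y_packaging + 6·y_pick-and-place = 47.
→ y_packaging = 7 and y_pick-and-place = 2.
Shadow price of pick-and-place = 2.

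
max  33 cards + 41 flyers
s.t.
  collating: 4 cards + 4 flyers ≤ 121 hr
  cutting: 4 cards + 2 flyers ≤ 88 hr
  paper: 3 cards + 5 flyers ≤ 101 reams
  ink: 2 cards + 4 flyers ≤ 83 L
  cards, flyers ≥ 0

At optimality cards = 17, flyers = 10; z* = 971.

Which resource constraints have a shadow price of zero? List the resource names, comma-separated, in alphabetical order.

collating: 108/121 (slack 13)
cutting: 88/88 (binding)
paper: 101/101 (binding)
ink: 74/83 (slack 9)
By complementary slackness, a constraint with positive slack has shadow price 0 → collating, ink.

collating, ink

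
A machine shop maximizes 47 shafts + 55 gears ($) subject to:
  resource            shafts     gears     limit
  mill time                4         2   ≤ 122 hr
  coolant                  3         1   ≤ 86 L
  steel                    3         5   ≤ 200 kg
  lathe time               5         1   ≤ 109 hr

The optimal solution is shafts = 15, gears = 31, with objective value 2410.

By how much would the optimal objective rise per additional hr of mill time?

5

At the optimum: mill time uses 122 of 122 (binding); coolant uses 76 of 86 (slack = 10); steel uses 200 of 200 (binding); lathe time uses 106 of 109 (slack = 3).
By complementary slackness, y = 0 for the non-binding constraints.
Dual feasibility on the basic columns requires 4·y_mill time + 3·y_steel = 47, 2·y_mill time + 5·y_steel = 55.
→ y_mill time = 5 and y_steel = 9.
Shadow price of mill time = 5.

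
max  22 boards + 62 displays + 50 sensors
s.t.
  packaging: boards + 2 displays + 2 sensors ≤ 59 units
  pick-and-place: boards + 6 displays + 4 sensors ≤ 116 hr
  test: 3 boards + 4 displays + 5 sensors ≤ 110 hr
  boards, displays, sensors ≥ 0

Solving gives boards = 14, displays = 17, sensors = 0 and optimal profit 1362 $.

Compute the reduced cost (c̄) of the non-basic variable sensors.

-3

Check each constraint at x*: packaging 48/59 (slack 11); pick-and-place 116/116 (tight); test 110/110 (tight).
By complementary slackness, y = 0 for the non-binding constraint.
From A_Bᵀ y = c: 1·y_pick-and-place + 3·y_test = 22; 6·y_pick-and-place + 4·y_test = 62.
Solving: y_pick-and-place = 7, y_test = 5.
Reduced cost of sensors: c₃ − yᵀa₃ = 50 − (7·4 + 5·5) = 50 − 53 = -3.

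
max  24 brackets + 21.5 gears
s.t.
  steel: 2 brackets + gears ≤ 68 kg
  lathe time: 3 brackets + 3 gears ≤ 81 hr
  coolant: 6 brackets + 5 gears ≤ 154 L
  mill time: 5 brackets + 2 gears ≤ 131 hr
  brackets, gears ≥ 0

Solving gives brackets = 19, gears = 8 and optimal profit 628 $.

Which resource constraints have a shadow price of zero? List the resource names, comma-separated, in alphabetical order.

steel: 46/68 (slack 22)
lathe time: 81/81 (binding)
coolant: 154/154 (binding)
mill time: 111/131 (slack 20)
By complementary slackness, a constraint with positive slack has shadow price 0 → mill time, steel.

mill time, steel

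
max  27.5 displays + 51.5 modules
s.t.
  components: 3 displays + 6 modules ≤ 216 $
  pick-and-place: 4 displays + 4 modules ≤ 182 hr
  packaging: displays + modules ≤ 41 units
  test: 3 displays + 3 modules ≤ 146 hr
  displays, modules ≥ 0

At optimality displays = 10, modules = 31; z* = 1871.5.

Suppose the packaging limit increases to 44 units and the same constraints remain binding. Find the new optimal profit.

1882

Check each constraint at x*: components 216/216 (tight); pick-and-place 164/182 (slack 18); packaging 41/41 (tight); test 123/146 (slack 23).
By complementary slackness, y = 0 for the non-binding constraints.
From A_Bᵀ y = c: 3·y_components + 1·y_packaging = 27.5; 6·y_components + 1·y_packaging = 51.5.
This yields shadow prices y_components = 8, y_packaging = 3.5.
Δz = y_packaging·Δb = 3.5 × (3) = 10.5, so new z* = 1871.5 + 10.5 = 1882.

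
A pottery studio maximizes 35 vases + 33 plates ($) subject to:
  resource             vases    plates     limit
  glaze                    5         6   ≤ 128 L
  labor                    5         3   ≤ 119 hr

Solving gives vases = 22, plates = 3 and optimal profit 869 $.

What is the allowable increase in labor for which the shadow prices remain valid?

Binding constraints: glaze, labor. The basis is B = [[5,6],[5,3]] with det -15.
Per unit increase in labor, x* moves by d = (0.4, -0.3333).
The basis stays optimal until plates reaches 0; allowable increase = 9 hr.

9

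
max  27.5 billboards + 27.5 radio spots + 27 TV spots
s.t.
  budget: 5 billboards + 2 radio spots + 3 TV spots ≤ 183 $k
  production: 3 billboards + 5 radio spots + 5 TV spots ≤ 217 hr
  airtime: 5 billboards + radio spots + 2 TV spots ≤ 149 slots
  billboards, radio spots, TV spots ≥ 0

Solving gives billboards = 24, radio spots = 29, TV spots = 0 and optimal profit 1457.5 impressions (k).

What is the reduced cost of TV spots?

-3

Check each constraint at x*: budget 178/183 (slack 5); production 217/217 (tight); airtime 149/149 (tight).
Slack constraints have shadow price 0 (complementary slackness).
From A_Bᵀ y = c: 3·y_production + 5·y_airtime = 27.5; 5·y_production + 1·y_airtime = 27.5.
This yields shadow prices y_production = 5, y_airtime = 2.5.
Reduced cost of TV spots: c₃ − yᵀa₃ = 27 − (5·5 + 2.5·2) = 27 − 30 = -3.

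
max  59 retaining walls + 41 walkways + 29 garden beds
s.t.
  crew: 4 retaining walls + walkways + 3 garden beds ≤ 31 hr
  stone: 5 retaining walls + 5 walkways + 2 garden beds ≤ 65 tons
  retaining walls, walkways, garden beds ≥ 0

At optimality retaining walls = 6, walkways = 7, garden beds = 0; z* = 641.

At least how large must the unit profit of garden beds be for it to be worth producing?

Check each constraint at x*: crew 31/31 (tight); stone 65/65 (tight).
Dual feasibility on the basic columns requires 4·y_crew + 5·y_stone = 59, 1·y_crew + 5·y_stone = 41.
Solving: y_crew = 6, y_stone = 7.
garden beds enters the basis when its profit ≥ yᵀa₃ = 6·3 + 7·2 = 32.

32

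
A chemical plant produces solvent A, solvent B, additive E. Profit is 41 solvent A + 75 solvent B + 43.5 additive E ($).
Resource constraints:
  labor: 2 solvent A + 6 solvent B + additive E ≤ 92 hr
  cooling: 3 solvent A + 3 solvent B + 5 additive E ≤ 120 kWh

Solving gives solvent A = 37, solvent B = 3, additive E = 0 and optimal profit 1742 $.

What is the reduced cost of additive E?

Both labor and cooling are binding at x*.
Dual feasibility on the basic columns requires 2·y_labor + 3·y_cooling = 41, 6·y_labor + 3·y_cooling = 75.
→ y_labor = 8.5 and y_cooling = 8.
Reduced cost of additive E: c₃ − yᵀa₃ = 43.5 − (8.5·1 + 8·5) = 43.5 − 48.5 = -5.

-5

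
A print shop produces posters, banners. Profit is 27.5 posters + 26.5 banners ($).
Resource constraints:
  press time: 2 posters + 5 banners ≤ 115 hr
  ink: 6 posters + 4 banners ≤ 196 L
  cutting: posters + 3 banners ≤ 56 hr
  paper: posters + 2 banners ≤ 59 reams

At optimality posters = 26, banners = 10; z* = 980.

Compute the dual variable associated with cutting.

3.5

Check each constraint at x*: press time 102/115 (slack 13); ink 196/196 (tight); cutting 56/56 (tight); paper 46/59 (slack 13).
Slack constraints have shadow price 0 (complementary slackness).
Dual feasibility on the basic columns requires 6·y_ink + 1·y_cutting = 27.5, 4·y_ink + 3·y_cutting = 26.5.
This yields shadow prices y_ink = 4, y_cutting = 3.5.
Shadow price of cutting = 3.5.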